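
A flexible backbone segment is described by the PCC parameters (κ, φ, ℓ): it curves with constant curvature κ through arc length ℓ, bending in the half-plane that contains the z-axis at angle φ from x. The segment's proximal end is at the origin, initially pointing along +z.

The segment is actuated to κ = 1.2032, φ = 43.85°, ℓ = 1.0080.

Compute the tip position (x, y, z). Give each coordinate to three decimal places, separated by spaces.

0.389 0.374 0.778

θ = κ·ℓ = 1.2032 × 1.0080 = 1.21283 rad
ρ = (1 − cos θ)/κ = (1 − 0.35037)/1.2032 = 0.53991
z = sin θ / κ = 0.93661/1.2032 = 0.77843
x = ρ cos φ = 0.53991 × cos(43.85°) = 0.38936
y = ρ sin φ = 0.53991 × sin(43.85°) = 0.37404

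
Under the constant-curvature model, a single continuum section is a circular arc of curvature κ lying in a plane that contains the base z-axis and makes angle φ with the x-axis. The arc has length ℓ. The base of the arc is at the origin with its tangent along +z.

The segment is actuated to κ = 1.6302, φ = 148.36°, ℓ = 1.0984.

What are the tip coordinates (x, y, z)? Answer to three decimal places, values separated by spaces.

θ = κ·ℓ = 1.6302 × 1.0984 = 1.79061 rad
ρ = (1 − cos θ)/κ = (1 − -0.21805)/1.6302 = 0.74718
z = sin θ / κ = 0.97594/1.6302 = 0.59866
x = ρ cos φ = 0.74718 × cos(148.36°) = -0.63612
y = ρ sin φ = 0.74718 × sin(148.36°) = 0.39195

-0.636 0.392 0.599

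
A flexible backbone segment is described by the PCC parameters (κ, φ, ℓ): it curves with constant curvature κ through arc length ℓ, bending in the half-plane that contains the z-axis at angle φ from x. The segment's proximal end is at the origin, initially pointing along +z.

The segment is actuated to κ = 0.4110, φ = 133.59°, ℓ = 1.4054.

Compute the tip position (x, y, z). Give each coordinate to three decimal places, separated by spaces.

θ = κ·ℓ = 0.4110 × 1.4054 = 0.57762 rad
ρ = (1 − cos θ)/κ = (1 − 0.83776)/0.4110 = 0.39473
z = sin θ / κ = 0.54603/0.4110 = 1.32854
x = ρ cos φ = 0.39473 × cos(133.59°) = -0.27217
y = ρ sin φ = 0.39473 × sin(133.59°) = 0.28590

-0.272 0.286 1.329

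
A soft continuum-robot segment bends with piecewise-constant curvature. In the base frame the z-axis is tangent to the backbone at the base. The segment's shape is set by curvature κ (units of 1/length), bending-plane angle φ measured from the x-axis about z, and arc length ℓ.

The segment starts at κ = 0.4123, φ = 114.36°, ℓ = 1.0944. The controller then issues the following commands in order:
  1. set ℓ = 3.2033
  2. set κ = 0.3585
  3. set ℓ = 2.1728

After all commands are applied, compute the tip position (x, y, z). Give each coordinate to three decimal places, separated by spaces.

-0.332 0.733 1.960

initial: κ=0.4123, φ=114.36°, ℓ=1.0944
cmd 1: set ℓ=3.2033 → (κ,φ,ℓ)=(0.4123,114.36°,3.2033) → tip=(-0.7528,1.6627,2.3500)
cmd 2: set κ=0.3585 → (κ,φ,ℓ)=(0.3585,114.36°,3.2033) → tip=(-0.6789,1.4993,2.5442)
cmd 3: set ℓ=2.1728 → (κ,φ,ℓ)=(0.3585,114.36°,2.1728) → tip=(-0.3318,0.7327,1.9596)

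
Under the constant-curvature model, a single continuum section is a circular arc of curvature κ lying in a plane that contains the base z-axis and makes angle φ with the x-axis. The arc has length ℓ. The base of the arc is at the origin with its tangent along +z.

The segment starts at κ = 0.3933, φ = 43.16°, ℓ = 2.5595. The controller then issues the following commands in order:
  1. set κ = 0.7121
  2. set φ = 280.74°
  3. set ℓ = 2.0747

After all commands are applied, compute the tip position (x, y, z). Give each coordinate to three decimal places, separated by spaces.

0.237 -1.251 1.398

initial: κ=0.3933, φ=43.16°, ℓ=2.5595
cmd 1: set κ=0.7121 → (κ,φ,ℓ)=(0.7121,43.16°,2.5595) → tip=(1.2796,1.1999,1.3600)
cmd 2: set φ=280.74° → (κ,φ,ℓ)=(0.7121,280.74°,2.5595) → tip=(0.3269,-1.7235,1.3600)
cmd 3: set ℓ=2.0747 → (κ,φ,ℓ)=(0.7121,280.74°,2.0747) → tip=(0.2373,-1.2510,1.3982)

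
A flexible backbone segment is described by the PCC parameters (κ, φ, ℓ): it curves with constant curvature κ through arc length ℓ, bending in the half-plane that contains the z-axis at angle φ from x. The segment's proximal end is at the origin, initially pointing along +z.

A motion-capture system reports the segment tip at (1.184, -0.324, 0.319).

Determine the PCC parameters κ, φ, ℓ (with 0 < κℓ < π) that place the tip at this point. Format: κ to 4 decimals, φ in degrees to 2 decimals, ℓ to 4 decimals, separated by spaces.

ρ = √(x²+y²) = √(1.184² + -0.324²) = 1.22753
φ = atan2(y, x) mod 360° = atan2(-0.324, 1.184) = 344.6958°
|p|² = ρ² + z² = 1.22753² + 0.319² = 1.60859
κ = 2ρ / |p|² = 2×1.22753 / 1.60859 = 1.52622
θ = 2·atan2(ρ, z) = 2·atan2(1.22753, 0.319) = 2.63310 rad
ℓ = θ/κ = 2.63310/1.52622 = 1.72524

1.5262 344.70 1.7252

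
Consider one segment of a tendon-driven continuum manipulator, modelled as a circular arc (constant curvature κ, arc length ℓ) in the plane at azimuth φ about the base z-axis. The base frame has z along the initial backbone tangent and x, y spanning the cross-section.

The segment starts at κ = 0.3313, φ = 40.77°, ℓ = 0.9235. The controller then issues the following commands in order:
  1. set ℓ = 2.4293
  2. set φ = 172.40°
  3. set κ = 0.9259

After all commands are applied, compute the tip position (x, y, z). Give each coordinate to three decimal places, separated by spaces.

initial: κ=0.3313, φ=40.77°, ℓ=0.9235
cmd 1: set ℓ=2.4293 → (κ,φ,ℓ)=(0.3313,40.77°,2.4293) → tip=(0.7012,0.6047,2.1754)
cmd 2: set φ=172.40° → (κ,φ,ℓ)=(0.3313,172.40°,2.4293) → tip=(-0.9178,0.1225,2.1754)
cmd 3: set κ=0.9259 → (κ,φ,ℓ)=(0.9259,172.40°,2.4293) → tip=(-1.7424,0.2325,0.8408)

-1.742 0.232 0.841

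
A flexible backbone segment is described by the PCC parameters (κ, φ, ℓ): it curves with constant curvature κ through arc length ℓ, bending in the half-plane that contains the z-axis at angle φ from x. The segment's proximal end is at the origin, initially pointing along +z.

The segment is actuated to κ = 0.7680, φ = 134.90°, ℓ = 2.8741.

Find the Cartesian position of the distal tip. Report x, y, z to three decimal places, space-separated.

-1.465 1.471 1.047

θ = κ·ℓ = 0.7680 × 2.8741 = 2.20731 rad
ρ = (1 − cos θ)/κ = (1 − -0.59439)/0.7680 = 2.07603
z = sin θ / κ = 0.80417/0.7680 = 1.04710
x = ρ cos φ = 2.07603 × cos(134.90°) = -1.46541
y = ρ sin φ = 2.07603 × sin(134.90°) = 1.47054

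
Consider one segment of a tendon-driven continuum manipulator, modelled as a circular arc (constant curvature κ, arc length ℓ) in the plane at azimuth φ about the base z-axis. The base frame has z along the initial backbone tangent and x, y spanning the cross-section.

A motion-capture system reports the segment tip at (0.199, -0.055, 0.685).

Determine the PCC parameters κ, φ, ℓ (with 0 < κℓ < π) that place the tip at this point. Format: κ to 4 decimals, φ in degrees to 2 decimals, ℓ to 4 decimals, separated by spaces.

0.8067 344.55 0.7258

ρ = √(x²+y²) = √(0.199² + -0.055²) = 0.20646
φ = atan2(y, x) mod 360° = atan2(-0.055, 0.199) = 344.5502°
|p|² = ρ² + z² = 0.20646² + 0.685² = 0.51185
κ = 2ρ / |p|² = 2×0.20646 / 0.51185 = 0.80672
θ = 2·atan2(ρ, z) = 2·atan2(0.20646, 0.685) = 0.58549 rad
ℓ = θ/κ = 0.58549/0.80672 = 0.72576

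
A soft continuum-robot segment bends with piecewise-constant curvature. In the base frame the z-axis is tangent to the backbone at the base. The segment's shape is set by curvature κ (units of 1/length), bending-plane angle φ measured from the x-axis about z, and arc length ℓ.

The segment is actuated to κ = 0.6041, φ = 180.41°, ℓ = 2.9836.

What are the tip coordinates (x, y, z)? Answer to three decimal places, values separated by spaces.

-2.035 -0.015 1.611

θ = κ·ℓ = 0.6041 × 2.9836 = 1.80239 rad
ρ = (1 − cos θ)/κ = (1 − -0.22953)/0.6041 = 2.03531
z = sin θ / κ = 0.97330/0.6041 = 1.61116
x = ρ cos φ = 2.03531 × cos(180.41°) = -2.03526
y = ρ sin φ = 2.03531 × sin(180.41°) = -0.01456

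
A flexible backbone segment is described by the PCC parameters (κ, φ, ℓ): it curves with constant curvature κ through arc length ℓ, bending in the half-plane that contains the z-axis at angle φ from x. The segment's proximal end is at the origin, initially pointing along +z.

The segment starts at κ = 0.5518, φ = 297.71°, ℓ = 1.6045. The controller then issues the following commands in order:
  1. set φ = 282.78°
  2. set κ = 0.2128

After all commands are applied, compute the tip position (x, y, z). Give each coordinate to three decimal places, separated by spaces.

0.060 -0.265 1.574

initial: κ=0.5518, φ=297.71°, ℓ=1.6045
cmd 1: set φ=282.78° → (κ,φ,ℓ)=(0.5518,282.78°,1.6045) → tip=(0.1471,-0.6486,1.4029)
cmd 2: set κ=0.2128 → (κ,φ,ℓ)=(0.2128,282.78°,1.6045) → tip=(0.0600,-0.2645,1.5735)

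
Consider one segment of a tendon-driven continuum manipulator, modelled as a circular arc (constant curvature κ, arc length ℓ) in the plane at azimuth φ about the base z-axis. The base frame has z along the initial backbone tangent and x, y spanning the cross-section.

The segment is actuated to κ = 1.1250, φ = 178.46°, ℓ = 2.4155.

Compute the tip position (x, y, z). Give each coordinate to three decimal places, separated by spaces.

θ = κ·ℓ = 1.1250 × 2.4155 = 2.71744 rad
ρ = (1 − cos θ)/κ = (1 − -0.91139)/1.1250 = 1.69901
z = sin θ / κ = 0.41155/1.1250 = 0.36582
x = ρ cos φ = 1.69901 × cos(178.46°) = -1.69840
y = ρ sin φ = 1.69901 × sin(178.46°) = 0.04566

-1.698 0.046 0.366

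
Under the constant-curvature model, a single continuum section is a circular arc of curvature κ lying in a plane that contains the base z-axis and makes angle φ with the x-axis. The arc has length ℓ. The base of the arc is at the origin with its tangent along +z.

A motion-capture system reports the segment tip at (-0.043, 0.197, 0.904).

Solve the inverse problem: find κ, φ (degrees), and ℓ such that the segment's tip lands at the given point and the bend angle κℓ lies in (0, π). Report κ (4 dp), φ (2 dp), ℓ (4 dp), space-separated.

ρ = √(x²+y²) = √(-0.043² + 0.197²) = 0.20164
φ = atan2(y, x) mod 360° = atan2(0.197, -0.043) = 102.3131°
|p|² = ρ² + z² = 0.20164² + 0.904² = 0.85787
κ = 2ρ / |p|² = 2×0.20164 / 0.85787 = 0.47009
θ = 2·atan2(ρ, z) = 2·atan2(0.20164, 0.904) = 0.43892 rad
ℓ = θ/κ = 0.43892/0.47009 = 0.93369

0.4701 102.31 0.9337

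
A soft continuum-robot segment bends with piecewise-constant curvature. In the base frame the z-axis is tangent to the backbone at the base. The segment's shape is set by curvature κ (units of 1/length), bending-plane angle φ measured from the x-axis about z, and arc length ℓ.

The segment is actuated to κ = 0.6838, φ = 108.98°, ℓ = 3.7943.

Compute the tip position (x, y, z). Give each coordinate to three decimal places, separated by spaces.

θ = κ·ℓ = 0.6838 × 3.7943 = 2.59454 rad
ρ = (1 − cos θ)/κ = (1 − -0.85406)/0.6838 = 2.71141
z = sin θ / κ = 0.52017/0.6838 = 0.76071
x = ρ cos φ = 2.71141 × cos(108.98°) = -0.88185
y = ρ sin φ = 2.71141 × sin(108.98°) = 2.56400

-0.882 2.564 0.761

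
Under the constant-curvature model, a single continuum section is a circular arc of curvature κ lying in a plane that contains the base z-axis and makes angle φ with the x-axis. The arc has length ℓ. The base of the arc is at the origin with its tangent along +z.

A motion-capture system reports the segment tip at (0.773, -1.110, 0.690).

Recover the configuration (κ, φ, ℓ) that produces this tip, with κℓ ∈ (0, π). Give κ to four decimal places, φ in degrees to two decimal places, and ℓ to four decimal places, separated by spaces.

1.1733 304.85 1.8735

ρ = √(x²+y²) = √(0.773² + -1.110²) = 1.35264
φ = atan2(y, x) mod 360° = atan2(-1.110, 0.773) = 304.8532°
|p|² = ρ² + z² = 1.35264² + 0.690² = 2.30573
κ = 2ρ / |p|² = 2×1.35264 / 2.30573 = 1.17328
θ = 2·atan2(ρ, z) = 2·atan2(1.35264, 0.690) = 2.19818 rad
ℓ = θ/κ = 2.19818/1.17328 = 1.87353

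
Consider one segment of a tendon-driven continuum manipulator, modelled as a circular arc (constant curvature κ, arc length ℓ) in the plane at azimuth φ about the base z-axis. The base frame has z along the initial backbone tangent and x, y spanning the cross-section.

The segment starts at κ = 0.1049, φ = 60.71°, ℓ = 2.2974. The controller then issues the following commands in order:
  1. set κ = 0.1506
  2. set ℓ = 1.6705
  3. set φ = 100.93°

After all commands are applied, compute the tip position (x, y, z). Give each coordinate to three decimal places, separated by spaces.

-0.040 0.205 1.653

initial: κ=0.1049, φ=60.71°, ℓ=2.2974
cmd 1: set κ=0.1506 → (κ,φ,ℓ)=(0.1506,60.71°,2.2974) → tip=(0.1925,0.3432,2.2518)
cmd 2: set ℓ=1.6705 → (κ,φ,ℓ)=(0.1506,60.71°,1.6705) → tip=(0.1023,0.1823,1.6529)
cmd 3: set φ=100.93° → (κ,φ,ℓ)=(0.1506,100.93°,1.6705) → tip=(-0.0396,0.2052,1.6529)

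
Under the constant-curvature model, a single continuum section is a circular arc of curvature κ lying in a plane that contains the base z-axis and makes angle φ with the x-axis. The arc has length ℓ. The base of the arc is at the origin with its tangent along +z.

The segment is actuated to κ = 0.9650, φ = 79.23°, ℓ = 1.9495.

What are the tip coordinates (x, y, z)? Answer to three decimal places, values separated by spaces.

0.253 1.329 0.987

θ = κ·ℓ = 0.9650 × 1.9495 = 1.88127 rad
ρ = (1 − cos θ)/κ = (1 − -0.30551)/0.9650 = 1.35286
z = sin θ / κ = 0.95219/0.9650 = 0.98673
x = ρ cos φ = 1.35286 × cos(79.23°) = 0.25280
y = ρ sin φ = 1.35286 × sin(79.23°) = 1.32903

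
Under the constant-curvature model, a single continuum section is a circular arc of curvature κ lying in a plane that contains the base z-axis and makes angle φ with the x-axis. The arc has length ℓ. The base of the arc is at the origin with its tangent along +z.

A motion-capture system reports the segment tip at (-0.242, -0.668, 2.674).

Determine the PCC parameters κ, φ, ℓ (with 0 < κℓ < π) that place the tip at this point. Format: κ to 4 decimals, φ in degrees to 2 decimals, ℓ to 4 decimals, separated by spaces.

0.1856 250.09 2.7981

ρ = √(x²+y²) = √(-0.242² + -0.668²) = 0.71048
φ = atan2(y, x) mod 360° = atan2(-0.668, -0.242) = 250.0858°
|p|² = ρ² + z² = 0.71048² + 2.674² = 7.65506
κ = 2ρ / |p|² = 2×0.71048 / 7.65506 = 0.18562
θ = 2·atan2(ρ, z) = 2·atan2(0.71048, 2.674) = 0.51940 rad
ℓ = θ/κ = 0.51940/0.18562 = 2.79813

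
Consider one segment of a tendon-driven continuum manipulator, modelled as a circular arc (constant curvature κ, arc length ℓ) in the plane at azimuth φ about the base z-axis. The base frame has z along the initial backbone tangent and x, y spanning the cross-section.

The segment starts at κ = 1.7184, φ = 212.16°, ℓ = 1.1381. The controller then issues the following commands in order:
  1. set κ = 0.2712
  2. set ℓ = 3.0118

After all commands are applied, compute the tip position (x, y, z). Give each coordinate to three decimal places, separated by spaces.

initial: κ=1.7184, φ=212.16°, ℓ=1.1381
cmd 1: set κ=0.2712 → (κ,φ,ℓ)=(0.2712,212.16°,1.1381) → tip=(-0.1475,-0.0928,1.1201)
cmd 2: set ℓ=3.0118 → (κ,φ,ℓ)=(0.2712,212.16°,3.0118) → tip=(-0.9847,-0.6191,2.6879)

-0.985 -0.619 2.688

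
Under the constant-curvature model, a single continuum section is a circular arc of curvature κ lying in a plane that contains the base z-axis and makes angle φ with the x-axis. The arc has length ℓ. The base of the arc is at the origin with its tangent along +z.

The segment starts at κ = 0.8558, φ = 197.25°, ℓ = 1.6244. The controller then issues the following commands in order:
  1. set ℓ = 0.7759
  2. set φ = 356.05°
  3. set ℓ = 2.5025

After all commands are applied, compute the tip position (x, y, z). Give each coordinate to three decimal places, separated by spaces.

1.796 -0.124 0.983

initial: κ=0.8558, φ=197.25°, ℓ=1.6244
cmd 1: set ℓ=0.7759 → (κ,φ,ℓ)=(0.8558,197.25°,0.7759) → tip=(-0.2371,-0.0736,0.7201)
cmd 2: set φ=356.05° → (κ,φ,ℓ)=(0.8558,356.05°,0.7759) → tip=(0.2477,-0.0171,0.7201)
cmd 3: set ℓ=2.5025 → (κ,φ,ℓ)=(0.8558,356.05°,2.5025) → tip=(1.7956,-0.1240,0.9832)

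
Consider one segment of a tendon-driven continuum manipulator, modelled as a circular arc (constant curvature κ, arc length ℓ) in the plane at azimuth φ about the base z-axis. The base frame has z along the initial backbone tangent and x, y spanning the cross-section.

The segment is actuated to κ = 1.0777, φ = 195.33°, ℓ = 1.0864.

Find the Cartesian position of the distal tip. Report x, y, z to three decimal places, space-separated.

θ = κ·ℓ = 1.0777 × 1.0864 = 1.17081 rad
ρ = (1 − cos θ)/κ = (1 − 0.38940)/1.0777 = 0.56657
z = sin θ / κ = 0.92107/1.0777 = 0.85466
x = ρ cos φ = 0.56657 × cos(195.33°) = -0.54642
y = ρ sin φ = 0.56657 × sin(195.33°) = -0.14979

-0.546 -0.150 0.855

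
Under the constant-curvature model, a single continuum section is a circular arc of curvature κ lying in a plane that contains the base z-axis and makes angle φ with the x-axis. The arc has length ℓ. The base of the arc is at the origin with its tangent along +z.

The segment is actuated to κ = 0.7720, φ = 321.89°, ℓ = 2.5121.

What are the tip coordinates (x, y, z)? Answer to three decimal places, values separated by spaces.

θ = κ·ℓ = 0.7720 × 2.5121 = 1.93934 rad
ρ = (1 − cos θ)/κ = (1 − -0.36026)/0.7720 = 1.76199
z = sin θ / κ = 0.93285/0.7720 = 1.20836
x = ρ cos φ = 1.76199 × cos(321.89°) = 1.38638
y = ρ sin φ = 1.76199 × sin(321.89°) = -1.08745

1.386 -1.087 1.208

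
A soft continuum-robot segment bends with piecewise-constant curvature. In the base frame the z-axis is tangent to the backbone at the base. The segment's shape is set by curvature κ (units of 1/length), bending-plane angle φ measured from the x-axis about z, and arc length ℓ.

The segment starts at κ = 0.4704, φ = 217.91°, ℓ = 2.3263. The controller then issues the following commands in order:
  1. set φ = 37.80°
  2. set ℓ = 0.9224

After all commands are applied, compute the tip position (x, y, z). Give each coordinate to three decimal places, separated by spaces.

0.156 0.121 0.894

initial: κ=0.4704, φ=217.91°, ℓ=2.3263
cmd 1: set φ=37.80° → (κ,φ,ℓ)=(0.4704,37.80°,2.3263) → tip=(0.9093,0.7053,1.8890)
cmd 2: set ℓ=0.9224 → (κ,φ,ℓ)=(0.4704,37.80°,0.9224) → tip=(0.1557,0.1207,0.8937)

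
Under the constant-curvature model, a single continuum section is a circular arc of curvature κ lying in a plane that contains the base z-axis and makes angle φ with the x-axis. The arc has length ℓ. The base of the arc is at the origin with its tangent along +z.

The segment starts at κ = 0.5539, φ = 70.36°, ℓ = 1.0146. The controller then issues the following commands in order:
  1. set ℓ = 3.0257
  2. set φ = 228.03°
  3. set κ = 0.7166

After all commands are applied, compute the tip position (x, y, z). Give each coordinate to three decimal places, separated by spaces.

initial: κ=0.5539, φ=70.36°, ℓ=1.0146
cmd 1: set ℓ=3.0257 → (κ,φ,ℓ)=(0.5539,70.36°,3.0257) → tip=(0.6705,1.8788,1.7954)
cmd 2: set φ=228.03° → (κ,φ,ℓ)=(0.5539,228.03°,3.0257) → tip=(-1.3340,-1.4832,1.7954)
cmd 3: set κ=0.7166 → (κ,φ,ℓ)=(0.7166,228.03°,3.0257) → tip=(-1.4582,-1.6212,1.1538)

-1.458 -1.621 1.154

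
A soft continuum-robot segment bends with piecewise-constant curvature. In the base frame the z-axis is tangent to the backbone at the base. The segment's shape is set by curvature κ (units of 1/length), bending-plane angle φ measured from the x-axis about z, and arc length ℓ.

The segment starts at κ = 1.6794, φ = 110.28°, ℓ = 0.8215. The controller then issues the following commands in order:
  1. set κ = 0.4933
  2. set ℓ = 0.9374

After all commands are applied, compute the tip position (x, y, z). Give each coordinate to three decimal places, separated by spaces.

-0.074 0.200 0.904

initial: κ=1.6794, φ=110.28°, ℓ=0.8215
cmd 1: set κ=0.4933 → (κ,φ,ℓ)=(0.4933,110.28°,0.8215) → tip=(-0.0569,0.1540,0.7992)
cmd 2: set ℓ=0.9374 → (κ,φ,ℓ)=(0.4933,110.28°,0.9374) → tip=(-0.0738,0.1997,0.9043)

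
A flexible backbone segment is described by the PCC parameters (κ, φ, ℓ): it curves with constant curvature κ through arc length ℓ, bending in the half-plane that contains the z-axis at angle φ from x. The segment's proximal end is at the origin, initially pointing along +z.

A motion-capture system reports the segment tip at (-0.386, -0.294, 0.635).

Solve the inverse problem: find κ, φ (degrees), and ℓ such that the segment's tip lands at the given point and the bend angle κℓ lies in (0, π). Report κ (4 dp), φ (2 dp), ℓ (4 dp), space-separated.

ρ = √(x²+y²) = √(-0.386² + -0.294²) = 0.48521
φ = atan2(y, x) mod 360° = atan2(-0.294, -0.386) = 217.2950°
|p|² = ρ² + z² = 0.48521² + 0.635² = 0.63866
κ = 2ρ / |p|² = 2×0.48521 / 0.63866 = 1.51948
θ = 2·atan2(ρ, z) = 2·atan2(0.48521, 0.635) = 1.30495 rad
ℓ = θ/κ = 1.30495/1.51948 = 0.85881

1.5195 217.30 0.8588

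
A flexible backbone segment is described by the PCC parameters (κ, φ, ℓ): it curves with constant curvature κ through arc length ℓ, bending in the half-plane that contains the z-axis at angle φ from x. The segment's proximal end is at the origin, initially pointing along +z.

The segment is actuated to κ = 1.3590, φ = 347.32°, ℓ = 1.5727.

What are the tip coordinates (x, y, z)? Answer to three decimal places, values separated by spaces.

1.103 -0.248 0.621

θ = κ·ℓ = 1.3590 × 1.5727 = 2.13730 rad
ρ = (1 − cos θ)/κ = (1 − -0.53668)/1.3590 = 1.13075
z = sin θ / κ = 0.84378/1.3590 = 0.62089
x = ρ cos φ = 1.13075 × cos(347.32°) = 1.10317
y = ρ sin φ = 1.13075 × sin(347.32°) = -0.24821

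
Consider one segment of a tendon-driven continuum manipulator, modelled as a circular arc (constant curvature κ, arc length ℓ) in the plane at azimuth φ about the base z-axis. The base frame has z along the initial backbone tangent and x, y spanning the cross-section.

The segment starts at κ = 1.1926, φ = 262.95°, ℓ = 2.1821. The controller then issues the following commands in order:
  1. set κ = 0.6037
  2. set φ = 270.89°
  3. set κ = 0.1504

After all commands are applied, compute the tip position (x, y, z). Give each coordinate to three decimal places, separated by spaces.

0.006 -0.355 2.143

initial: κ=1.1926, φ=262.95°, ℓ=2.1821
cmd 1: set κ=0.6037 → (κ,φ,ℓ)=(0.6037,262.95°,2.1821) → tip=(-0.1523,-1.2317,1.6035)
cmd 2: set φ=270.89° → (κ,φ,ℓ)=(0.6037,270.89°,2.1821) → tip=(0.0193,-1.2409,1.6035)
cmd 3: set κ=0.1504 → (κ,φ,ℓ)=(0.1504,270.89°,2.1821) → tip=(0.0055,-0.3548,2.1431)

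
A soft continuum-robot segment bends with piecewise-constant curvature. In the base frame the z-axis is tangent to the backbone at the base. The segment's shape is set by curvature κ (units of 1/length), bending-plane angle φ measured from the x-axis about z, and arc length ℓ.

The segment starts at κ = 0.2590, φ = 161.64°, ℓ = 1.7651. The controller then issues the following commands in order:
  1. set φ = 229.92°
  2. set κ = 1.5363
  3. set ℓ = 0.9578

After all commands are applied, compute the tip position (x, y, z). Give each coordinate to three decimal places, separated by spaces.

-0.378 -0.449 0.648

initial: κ=0.2590, φ=161.64°, ℓ=1.7651
cmd 1: set φ=229.92° → (κ,φ,ℓ)=(0.2590,229.92°,1.7651) → tip=(-0.2553,-0.3034,1.7043)
cmd 2: set κ=1.5363 → (κ,φ,ℓ)=(1.5363,229.92°,1.7651) → tip=(-0.8001,-0.9508,0.2713)
cmd 3: set ℓ=0.9578 → (κ,φ,ℓ)=(1.5363,229.92°,0.9578) → tip=(-0.3775,-0.4487,0.6477)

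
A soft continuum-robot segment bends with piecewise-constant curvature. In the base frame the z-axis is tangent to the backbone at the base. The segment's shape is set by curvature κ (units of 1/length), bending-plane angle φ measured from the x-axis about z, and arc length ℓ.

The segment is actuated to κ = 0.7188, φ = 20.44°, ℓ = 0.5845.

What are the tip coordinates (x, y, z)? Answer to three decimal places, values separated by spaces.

θ = κ·ℓ = 0.7188 × 0.5845 = 0.42014 rad
ρ = (1 − cos θ)/κ = (1 − 0.91303)/0.7188 = 0.12099
z = sin θ / κ = 0.40789/0.7188 = 0.56746
x = ρ cos φ = 0.12099 × cos(20.44°) = 0.11337
y = ρ sin φ = 0.12099 × sin(20.44°) = 0.04225

0.113 0.042 0.567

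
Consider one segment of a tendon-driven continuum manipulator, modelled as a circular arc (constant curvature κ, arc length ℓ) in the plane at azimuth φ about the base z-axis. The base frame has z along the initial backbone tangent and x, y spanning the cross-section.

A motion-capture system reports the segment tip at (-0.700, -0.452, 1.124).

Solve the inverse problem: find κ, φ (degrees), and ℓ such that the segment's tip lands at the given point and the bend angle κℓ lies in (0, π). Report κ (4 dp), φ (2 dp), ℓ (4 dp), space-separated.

0.8513 212.85 1.4988

ρ = √(x²+y²) = √(-0.700² + -0.452²) = 0.83325
φ = atan2(y, x) mod 360° = atan2(-0.452, -0.700) = 212.8509°
|p|² = ρ² + z² = 0.83325² + 1.124² = 1.95768
κ = 2ρ / |p|² = 2×0.83325 / 1.95768 = 0.85126
θ = 2·atan2(ρ, z) = 2·atan2(0.83325, 1.124) = 1.27585 rad
ℓ = θ/κ = 1.27585/0.85126 = 1.49878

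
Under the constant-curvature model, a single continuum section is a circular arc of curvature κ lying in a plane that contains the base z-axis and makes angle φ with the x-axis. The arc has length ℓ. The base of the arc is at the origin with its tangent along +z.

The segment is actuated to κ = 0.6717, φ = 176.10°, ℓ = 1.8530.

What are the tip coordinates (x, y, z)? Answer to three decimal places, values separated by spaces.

θ = κ·ℓ = 0.6717 × 1.8530 = 1.24466 rad
ρ = (1 − cos θ)/κ = (1 − 0.32039)/0.6717 = 1.01178
z = sin θ / κ = 0.94729/0.6717 = 1.41028
x = ρ cos φ = 1.01178 × cos(176.10°) = -1.00944
y = ρ sin φ = 1.01178 × sin(176.10°) = 0.06882

-1.009 0.069 1.410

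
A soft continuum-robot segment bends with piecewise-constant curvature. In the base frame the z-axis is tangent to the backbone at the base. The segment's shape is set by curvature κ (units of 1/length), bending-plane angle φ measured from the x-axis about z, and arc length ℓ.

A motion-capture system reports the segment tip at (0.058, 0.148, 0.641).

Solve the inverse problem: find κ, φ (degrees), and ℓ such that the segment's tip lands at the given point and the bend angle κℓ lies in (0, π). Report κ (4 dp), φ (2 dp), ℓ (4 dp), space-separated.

0.7289 68.60 0.6670

ρ = √(x²+y²) = √(0.058² + 0.148²) = 0.15896
φ = atan2(y, x) mod 360° = atan2(0.148, 0.058) = 68.6002°
|p|² = ρ² + z² = 0.15896² + 0.641² = 0.43615
κ = 2ρ / |p|² = 2×0.15896 / 0.43615 = 0.72892
θ = 2·atan2(ρ, z) = 2·atan2(0.15896, 0.641) = 0.48616 rad
ℓ = θ/κ = 0.48616/0.72892 = 0.66696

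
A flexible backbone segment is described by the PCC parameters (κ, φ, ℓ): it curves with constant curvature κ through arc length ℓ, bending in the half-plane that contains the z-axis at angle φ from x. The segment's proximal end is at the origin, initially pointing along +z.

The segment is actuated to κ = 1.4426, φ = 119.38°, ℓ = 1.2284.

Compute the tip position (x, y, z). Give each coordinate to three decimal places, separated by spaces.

θ = κ·ℓ = 1.4426 × 1.2284 = 1.77209 rad
ρ = (1 − cos θ)/κ = (1 − -0.19994)/1.4426 = 0.83179
z = sin θ / κ = 0.97981/1.4426 = 0.67920
x = ρ cos φ = 0.83179 × cos(119.38°) = -0.40807
y = ρ sin φ = 0.83179 × sin(119.38°) = 0.72481

-0.408 0.725 0.679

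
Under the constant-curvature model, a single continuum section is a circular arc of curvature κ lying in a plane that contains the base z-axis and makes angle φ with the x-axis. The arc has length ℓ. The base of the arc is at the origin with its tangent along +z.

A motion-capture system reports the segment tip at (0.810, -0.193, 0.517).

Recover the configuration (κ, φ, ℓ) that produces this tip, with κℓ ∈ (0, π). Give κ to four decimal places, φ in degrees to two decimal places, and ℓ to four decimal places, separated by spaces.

ρ = √(x²+y²) = √(0.810² + -0.193²) = 0.83268
φ = atan2(y, x) mod 360° = atan2(-0.193, 0.810) = 346.5979°
|p|² = ρ² + z² = 0.83268² + 0.517² = 0.96064
κ = 2ρ / |p|² = 2×0.83268 / 0.96064 = 1.73359
θ = 2·atan2(ρ, z) = 2·atan2(0.83268, 0.517) = 2.03032 rad
ℓ = θ/κ = 2.03032/1.73359 = 1.17116

1.7336 346.60 1.1712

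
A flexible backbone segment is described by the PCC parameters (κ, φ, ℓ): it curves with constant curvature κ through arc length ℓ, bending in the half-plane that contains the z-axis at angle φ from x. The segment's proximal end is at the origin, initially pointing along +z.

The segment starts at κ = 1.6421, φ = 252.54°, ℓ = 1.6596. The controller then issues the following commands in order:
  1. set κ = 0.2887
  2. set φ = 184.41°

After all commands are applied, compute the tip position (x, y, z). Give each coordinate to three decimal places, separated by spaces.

initial: κ=1.6421, φ=252.54°, ℓ=1.6596
cmd 1: set κ=0.2887 → (κ,φ,ℓ)=(0.2887,252.54°,1.6596) → tip=(-0.1170,-0.3721,1.5968)
cmd 2: set φ=184.41° → (κ,φ,ℓ)=(0.2887,184.41°,1.6596) → tip=(-0.3889,-0.0300,1.5968)

-0.389 -0.030 1.597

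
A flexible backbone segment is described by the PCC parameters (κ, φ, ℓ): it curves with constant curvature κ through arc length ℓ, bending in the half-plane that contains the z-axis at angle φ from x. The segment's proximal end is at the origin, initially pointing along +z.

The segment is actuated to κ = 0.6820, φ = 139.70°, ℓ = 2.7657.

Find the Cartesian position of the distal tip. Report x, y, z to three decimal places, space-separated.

-1.465 1.243 1.394

θ = κ·ℓ = 0.6820 × 2.7657 = 1.88621 rad
ρ = (1 − cos θ)/κ = (1 − -0.31021)/0.6820 = 1.92113
z = sin θ / κ = 0.95067/0.6820 = 1.39394
x = ρ cos φ = 1.92113 × cos(139.70°) = -1.46518
y = ρ sin φ = 1.92113 × sin(139.70°) = 1.24256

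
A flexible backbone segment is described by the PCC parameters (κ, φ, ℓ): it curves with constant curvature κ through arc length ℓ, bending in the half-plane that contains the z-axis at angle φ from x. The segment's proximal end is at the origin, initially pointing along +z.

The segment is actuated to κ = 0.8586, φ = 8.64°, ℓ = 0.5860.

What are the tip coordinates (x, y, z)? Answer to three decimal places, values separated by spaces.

0.143 0.022 0.562

θ = κ·ℓ = 0.8586 × 0.5860 = 0.50314 rad
ρ = (1 − cos θ)/κ = (1 − 0.87607)/0.8586 = 0.14434
z = sin θ / κ = 0.48218/0.8586 = 0.56159
x = ρ cos φ = 0.14434 × cos(8.64°) = 0.14270
y = ρ sin φ = 0.14434 × sin(8.64°) = 0.02168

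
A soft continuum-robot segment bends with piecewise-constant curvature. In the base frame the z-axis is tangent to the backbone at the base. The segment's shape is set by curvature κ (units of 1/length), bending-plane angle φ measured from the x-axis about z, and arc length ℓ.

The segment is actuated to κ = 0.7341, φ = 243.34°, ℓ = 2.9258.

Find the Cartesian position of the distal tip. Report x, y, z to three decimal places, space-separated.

-0.945 -1.882 1.142

θ = κ·ℓ = 0.7341 × 2.9258 = 2.14783 rad
ρ = (1 − cos θ)/κ = (1 − -0.54554)/0.7341 = 2.10535
z = sin θ / κ = 0.83808/0.7341 = 1.14165
x = ρ cos φ = 2.10535 × cos(243.34°) = -0.94466
y = ρ sin φ = 2.10535 × sin(243.34°) = -1.88152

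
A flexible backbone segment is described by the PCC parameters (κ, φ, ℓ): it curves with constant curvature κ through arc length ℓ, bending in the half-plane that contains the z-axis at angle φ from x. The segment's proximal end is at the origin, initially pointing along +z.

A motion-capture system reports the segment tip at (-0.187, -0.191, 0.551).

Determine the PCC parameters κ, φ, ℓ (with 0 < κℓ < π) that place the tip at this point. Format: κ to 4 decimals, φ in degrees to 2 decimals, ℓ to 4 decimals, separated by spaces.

1.4254 225.61 0.6337

ρ = √(x²+y²) = √(-0.187² + -0.191²) = 0.26730
φ = atan2(y, x) mod 360° = atan2(-0.191, -0.187) = 225.6063°
|p|² = ρ² + z² = 0.26730² + 0.551² = 0.37505
κ = 2ρ / |p|² = 2×0.26730 / 0.37505 = 1.42541
θ = 2·atan2(ρ, z) = 2·atan2(0.26730, 0.551) = 0.90335 rad
ℓ = θ/κ = 0.90335/1.42541 = 0.63374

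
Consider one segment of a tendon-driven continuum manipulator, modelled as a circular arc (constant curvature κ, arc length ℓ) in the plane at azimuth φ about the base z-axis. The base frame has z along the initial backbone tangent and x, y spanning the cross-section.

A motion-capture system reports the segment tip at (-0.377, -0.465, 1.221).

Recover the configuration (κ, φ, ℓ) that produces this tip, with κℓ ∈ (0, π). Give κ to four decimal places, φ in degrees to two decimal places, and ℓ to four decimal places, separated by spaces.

0.6474 230.97 1.4081

ρ = √(x²+y²) = √(-0.377² + -0.465²) = 0.59863
φ = atan2(y, x) mod 360° = atan2(-0.465, -0.377) = 230.9665°
|p|² = ρ² + z² = 0.59863² + 1.221² = 1.84920
κ = 2ρ / |p|² = 2×0.59863 / 1.84920 = 0.64745
θ = 2·atan2(ρ, z) = 2·atan2(0.59863, 1.221) = 0.91168 rad
ℓ = θ/κ = 0.91168/0.64745 = 1.40811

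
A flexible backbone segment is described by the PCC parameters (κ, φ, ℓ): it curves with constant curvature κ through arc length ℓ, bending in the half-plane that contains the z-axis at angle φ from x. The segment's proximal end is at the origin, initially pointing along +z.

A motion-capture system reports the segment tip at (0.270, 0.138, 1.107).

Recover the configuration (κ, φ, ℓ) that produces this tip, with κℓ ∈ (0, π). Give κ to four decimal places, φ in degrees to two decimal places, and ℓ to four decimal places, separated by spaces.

0.4603 27.07 1.1616

ρ = √(x²+y²) = √(0.270² + 0.138²) = 0.30322
φ = atan2(y, x) mod 360° = atan2(0.138, 0.270) = 27.0721°
|p|² = ρ² + z² = 0.30322² + 1.107² = 1.31739
κ = 2ρ / |p|² = 2×0.30322 / 1.31739 = 0.46034
θ = 2·atan2(ρ, z) = 2·atan2(0.30322, 1.107) = 0.53471 rad
ℓ = θ/κ = 0.53471/0.46034 = 1.16157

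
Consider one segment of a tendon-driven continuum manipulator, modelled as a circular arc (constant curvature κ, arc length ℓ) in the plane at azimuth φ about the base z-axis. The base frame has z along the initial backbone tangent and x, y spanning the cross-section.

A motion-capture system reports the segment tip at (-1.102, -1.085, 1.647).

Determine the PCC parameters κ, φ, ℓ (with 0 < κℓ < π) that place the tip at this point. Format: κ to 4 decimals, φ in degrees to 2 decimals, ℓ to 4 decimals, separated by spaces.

ρ = √(x²+y²) = √(-1.102² + -1.085²) = 1.54649
φ = atan2(y, x) mod 360° = atan2(-1.085, -1.102) = 224.5546°
|p|² = ρ² + z² = 1.54649² + 1.647² = 5.10424
κ = 2ρ / |p|² = 2×1.54649 / 5.10424 = 0.60596
θ = 2·atan2(ρ, z) = 2·atan2(1.54649, 1.647) = 1.50787 rad
ℓ = θ/κ = 1.50787/0.60596 = 2.48839

0.6060 224.55 2.4884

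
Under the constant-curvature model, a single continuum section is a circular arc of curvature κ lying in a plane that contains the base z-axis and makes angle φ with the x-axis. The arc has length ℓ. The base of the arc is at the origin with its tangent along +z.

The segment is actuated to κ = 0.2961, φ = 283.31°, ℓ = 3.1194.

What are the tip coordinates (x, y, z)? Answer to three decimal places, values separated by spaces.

θ = κ·ℓ = 0.2961 × 3.1194 = 0.92365 rad
ρ = (1 − cos θ)/κ = (1 − 0.60291)/0.2961 = 1.34107
z = sin θ / κ = 0.79781/0.2961 = 2.69439
x = ρ cos φ = 1.34107 × cos(283.31°) = 0.30874
y = ρ sin φ = 1.34107 × sin(283.31°) = -1.30505

0.309 -1.305 2.694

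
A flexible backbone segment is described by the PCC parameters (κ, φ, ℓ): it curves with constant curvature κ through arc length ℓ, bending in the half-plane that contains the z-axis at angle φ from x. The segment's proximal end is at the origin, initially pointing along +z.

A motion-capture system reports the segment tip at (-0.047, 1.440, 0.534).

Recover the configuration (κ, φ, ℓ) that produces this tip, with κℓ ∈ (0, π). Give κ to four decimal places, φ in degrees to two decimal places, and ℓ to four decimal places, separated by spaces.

ρ = √(x²+y²) = √(-0.047² + 1.440²) = 1.44077
φ = atan2(y, x) mod 360° = atan2(1.440, -0.047) = 91.8694°
|p|² = ρ² + z² = 1.44077² + 0.534² = 2.36096
κ = 2ρ / |p|² = 2×1.44077 / 2.36096 = 1.22049
θ = 2·atan2(ρ, z) = 2·atan2(1.44077, 0.534) = 2.43171 rad
ℓ = θ/κ = 2.43171/1.22049 = 1.99241

1.2205 91.87 1.9924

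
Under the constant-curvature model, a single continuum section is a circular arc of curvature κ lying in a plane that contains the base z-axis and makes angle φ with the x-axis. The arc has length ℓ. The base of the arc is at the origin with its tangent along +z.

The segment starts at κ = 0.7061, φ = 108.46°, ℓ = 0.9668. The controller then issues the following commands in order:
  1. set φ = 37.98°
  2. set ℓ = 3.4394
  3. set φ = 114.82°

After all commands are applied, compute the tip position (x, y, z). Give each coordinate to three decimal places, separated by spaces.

initial: κ=0.7061, φ=108.46°, ℓ=0.9668
cmd 1: set φ=37.98° → (κ,φ,ℓ)=(0.7061,37.98°,0.9668) → tip=(0.2502,0.1953,0.8934)
cmd 2: set ℓ=3.4394 → (κ,φ,ℓ)=(0.7061,37.98°,3.4394) → tip=(1.9607,1.5307,0.9264)
cmd 3: set φ=114.82° → (κ,φ,ℓ)=(0.7061,114.82°,3.4394) → tip=(-1.0442,2.2577,0.9264)

-1.044 2.258 0.926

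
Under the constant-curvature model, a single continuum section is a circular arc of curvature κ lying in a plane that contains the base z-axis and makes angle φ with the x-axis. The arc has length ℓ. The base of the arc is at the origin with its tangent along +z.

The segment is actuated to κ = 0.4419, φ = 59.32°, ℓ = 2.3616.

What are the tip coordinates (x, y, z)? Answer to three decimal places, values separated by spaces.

0.574 0.967 1.956

θ = κ·ℓ = 0.4419 × 2.3616 = 1.04359 rad
ρ = (1 − cos θ)/κ = (1 − 0.50312)/0.4419 = 1.12442
z = sin θ / κ = 0.86422/0.4419 = 1.95568
x = ρ cos φ = 1.12442 × cos(59.32°) = 0.57373
y = ρ sin φ = 1.12442 × sin(59.32°) = 0.96703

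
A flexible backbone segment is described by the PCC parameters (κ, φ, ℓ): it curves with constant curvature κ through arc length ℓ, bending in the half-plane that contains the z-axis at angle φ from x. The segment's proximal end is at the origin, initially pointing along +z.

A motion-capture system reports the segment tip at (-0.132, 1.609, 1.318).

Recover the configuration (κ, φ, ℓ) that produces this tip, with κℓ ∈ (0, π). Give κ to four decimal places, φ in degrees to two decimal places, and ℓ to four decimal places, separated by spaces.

0.7434 94.69 2.3841

ρ = √(x²+y²) = √(-0.132² + 1.609²) = 1.61441
φ = atan2(y, x) mod 360° = atan2(1.609, -0.132) = 94.6900°
|p|² = ρ² + z² = 1.61441² + 1.318² = 4.34343
κ = 2ρ / |p|² = 2×1.61441 / 4.34343 = 0.74338
θ = 2·atan2(ρ, z) = 2·atan2(1.61441, 1.318) = 1.77227 rad
ℓ = θ/κ = 1.77227/0.74338 = 2.38408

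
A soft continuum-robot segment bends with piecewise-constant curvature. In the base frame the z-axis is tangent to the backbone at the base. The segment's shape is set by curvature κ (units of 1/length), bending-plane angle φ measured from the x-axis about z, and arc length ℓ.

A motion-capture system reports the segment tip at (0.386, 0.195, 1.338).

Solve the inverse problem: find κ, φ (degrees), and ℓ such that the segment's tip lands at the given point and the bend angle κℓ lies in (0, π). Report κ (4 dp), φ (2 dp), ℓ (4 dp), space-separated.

0.4374 26.80 1.4293

ρ = √(x²+y²) = √(0.386² + 0.195²) = 0.43246
φ = atan2(y, x) mod 360° = atan2(0.195, 0.386) = 26.8021°
|p|² = ρ² + z² = 0.43246² + 1.338² = 1.97727
κ = 2ρ / |p|² = 2×0.43246 / 1.97727 = 0.43743
θ = 2·atan2(ρ, z) = 2·atan2(0.43246, 1.338) = 0.62523 rad
ℓ = θ/κ = 0.62523/0.43743 = 1.42932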